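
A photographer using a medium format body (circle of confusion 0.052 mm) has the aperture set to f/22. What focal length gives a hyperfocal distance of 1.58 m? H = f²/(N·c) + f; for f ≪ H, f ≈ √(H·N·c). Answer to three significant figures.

41.9 mm

From H = f²/(N·c) + f, with f ≪ H: f ≈ √(H·N·c) = √(1580 × 22 × 0.052) = √1807.5 ≈ 42.51 mm.
Exact: f² + N·c·f − N·c·H = 0 ⇒ f = (−N·c + √((N·c)² + 4·N·c·H))/2 = (−1.144 + √7231.4)/2 ≈ 41.947 mm ≈ 41.9 mm.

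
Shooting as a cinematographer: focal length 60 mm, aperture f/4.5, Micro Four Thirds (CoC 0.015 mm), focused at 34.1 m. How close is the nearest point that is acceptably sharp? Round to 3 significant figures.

20.8 m

Hyperfocal distance H = f²/(N·c) + f = 60²/(4.5 × 0.015) + 60 = 3600/0.0675 + 60 ≈ 53393.3 mm ≈ 53.39 m.
Near limit Dn = s·(H − f)/(H + s − 2f) = 34100 × (53393.3 − 60) / (53393.3 + 34100 − 2 × 60) = 34100 × 53333.3 / 87373.3 ≈ 20815 mm ≈ 20.8 m.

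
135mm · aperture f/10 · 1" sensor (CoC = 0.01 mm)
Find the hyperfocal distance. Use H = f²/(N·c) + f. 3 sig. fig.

Hyperfocal distance H = f²/(N·c) + f = 135²/(10 × 0.01) + 135 = 18225/0.1 + 135 ≈ 182385.0 mm ≈ 182 m.

182 m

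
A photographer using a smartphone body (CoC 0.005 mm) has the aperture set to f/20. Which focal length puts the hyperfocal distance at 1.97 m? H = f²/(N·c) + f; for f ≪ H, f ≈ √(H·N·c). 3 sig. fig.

From H = f²/(N·c) + f, with f ≪ H: f ≈ √(H·N·c) = √(1970 × 20 × 0.005) = √197.00 ≈ 14.04 mm.
The +f correction barely moves this — solving exactly, f² + N·c·f − N·c·H = 0 ⇒ f = (−N·c + √((N·c)² + 4·N·c·H))/2 = (−0.1 + √788.01)/2 ≈ 13.986 mm, so f ≈ 14.0 mm.

14.0 mm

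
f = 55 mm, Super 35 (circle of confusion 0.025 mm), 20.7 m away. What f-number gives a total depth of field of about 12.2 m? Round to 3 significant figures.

Write h = H − f = f²/(N·c). The thin-lens limits are Dn = s·h/(h + (s−f)) and Df = s·h/(h − (s−f)), so DoF = Df − Dn = 2·s·(s−f)·h / (h² − (s−f)²).
That is a quadratic in h: DoF·h² − 2·s·(s−f)·h − DoF·(s−f)² = 0 ⇒ h = (s−f)·(s + √(s² + DoF²)) / DoF = 20645 × (20700 + √(20700² + 12200²)) / 12200 = 20645 × (20700 + 24027.7) / 12200 ≈ 75689 mm.
Then N = f²/(c·h) = 55² / (0.025 × 75689) = 3025 / 1892.2 ≈ 1.60.

f/1.60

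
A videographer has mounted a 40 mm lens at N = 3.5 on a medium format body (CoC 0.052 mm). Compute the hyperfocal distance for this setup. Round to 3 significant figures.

8.83 m

Hyperfocal distance H = f²/(N·c) + f = 40²/(3.5 × 0.052) + 40 = 1600/0.182 + 40 ≈ 8831.2 mm ≈ 8.83 m.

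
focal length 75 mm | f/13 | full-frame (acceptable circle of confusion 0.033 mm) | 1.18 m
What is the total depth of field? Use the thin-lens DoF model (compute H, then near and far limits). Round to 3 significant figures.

200 mm

Hyperfocal distance H = f²/(N·c) + f = 75²/(13 × 0.033) + 75 = 5625/0.429 + 75 ≈ 13186.9 mm ≈ 13.19 m.
Near limit Dn = s·(H − f)/(H + s − 2f) = 1180 × (13186.9 − 75) / (13186.9 + 1180 − 2 × 75) = 1180 × 13111.9 / 14216.9 ≈ 1088.29 mm.
Far limit Df = s·(H − f)/(H − s) = 1180 × (13186.9 − 75) / (13186.9 − 1180) = 1180 × 13111.9 / 12006.9 ≈ 1288.60 mm.
Depth of field = Df − Dn = 1288.60 − 1088.29 ≈ 200.31 mm.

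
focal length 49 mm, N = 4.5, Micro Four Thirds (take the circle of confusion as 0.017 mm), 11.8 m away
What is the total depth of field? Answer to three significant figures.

10.3 m

Hyperfocal distance H = f²/(N·c) + f = 49²/(4.5 × 0.017) + 49 = 2401/0.0765 + 49 ≈ 31434.6 mm ≈ 31.43 m.
Near limit Dn = s·(H − f)/(H + s − 2f) = 11800 × (31434.6 − 49) / (31434.6 + 11800 − 2 × 49) = 11800 × 31385.6 / 43136.6 ≈ 8586 mm.
Far limit Df = s·(H − f)/(H − s) = 11800 × (31434.6 − 49) / (31434.6 − 11800) = 11800 × 31385.6 / 19634.6 ≈ 18862 mm.
Depth of field = Df − Dn = 18862 − 8586 ≈ 10276 mm ≈ 10.3 m.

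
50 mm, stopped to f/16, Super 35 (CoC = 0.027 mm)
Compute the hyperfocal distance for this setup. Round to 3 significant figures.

Hyperfocal distance H = f²/(N·c) + f = 50²/(16 × 0.027) + 50 = 2500/0.432 + 50 ≈ 5837.0 mm ≈ 5.84 m.

5.84 m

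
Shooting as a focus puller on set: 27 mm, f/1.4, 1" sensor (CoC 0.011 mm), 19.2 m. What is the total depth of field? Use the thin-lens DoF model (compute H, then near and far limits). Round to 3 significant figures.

18.6 m

Hyperfocal distance H = f²/(N·c) + f = 27²/(1.4 × 0.011) + 27 = 729/0.0154 + 27 ≈ 47364.7 mm ≈ 47.36 m.
Near limit Dn = s·(H − f)/(H + s − 2f) = 19200 × (47364.7 − 27) / (47364.7 + 19200 − 2 × 27) = 19200 × 47337.7 / 66510.7 ≈ 13665 mm.
Far limit Df = s·(H − f)/(H − s) = 19200 × (47364.7 − 27) / (47364.7 − 19200) = 19200 × 47337.7 / 28164.7 ≈ 32270 mm.
Depth of field = Df − Dn = 32270 − 13665 ≈ 18605 mm ≈ 18.6 m.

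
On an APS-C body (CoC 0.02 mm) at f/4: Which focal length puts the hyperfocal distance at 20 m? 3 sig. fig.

40.0 mm

From H = f²/(N·c) + f, with f ≪ H: f ≈ √(H·N·c) = √(20000 × 4 × 0.02) = √1600.0 ≈ 40.00 mm.
The +f correction barely moves this — solving exactly, f² + N·c·f − N·c·H = 0 ⇒ f = (−N·c + √((N·c)² + 4·N·c·H))/2 = (−0.08 + √6400.0)/2 ≈ 39.960 mm, so f ≈ 40.0 mm.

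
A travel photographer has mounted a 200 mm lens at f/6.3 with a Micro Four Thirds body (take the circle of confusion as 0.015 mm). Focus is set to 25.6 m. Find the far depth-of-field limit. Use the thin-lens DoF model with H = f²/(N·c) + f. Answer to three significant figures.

Hyperfocal distance H = f²/(N·c) + f = 200²/(6.3 × 0.015) + 200 = 40000/0.0945 + 200 ≈ 423480.4 mm ≈ 423.5 m.
Far limit Df = s·(H − f)/(H − s) = 25600 × (423480.4 − 200) / (423480.4 − 25600) = 25600 × 423280.4 / 397880.4 ≈ 27234 mm ≈ 27.2 m.

27.2 m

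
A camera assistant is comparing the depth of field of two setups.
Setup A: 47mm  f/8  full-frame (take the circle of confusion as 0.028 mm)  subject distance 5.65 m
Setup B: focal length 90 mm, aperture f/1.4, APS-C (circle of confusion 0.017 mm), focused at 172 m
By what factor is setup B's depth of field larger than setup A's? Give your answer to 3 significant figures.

Setup A: H = 47²/(8×0.028) + 47 ≈ 9908.6 mm; DoF = Df − Dn = 13083.6 − 3602.9 ≈ 9480.7 mm.
Setup B: H = 90²/(1.4×0.017) + 90 ≈ 340426.1 mm; DoF = Df − Dn = 347558 − 114277 ≈ 233281 mm.
Ratio = 233281 / 9480.7 ≈ 24.6.

24.6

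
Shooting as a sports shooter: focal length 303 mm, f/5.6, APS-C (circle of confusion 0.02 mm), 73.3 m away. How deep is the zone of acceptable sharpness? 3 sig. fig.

13.2 m

Hyperfocal distance H = f²/(N·c) + f = 303²/(5.6 × 0.02) + 303 = 91809/0.112 + 303 ≈ 820026.2 mm ≈ 820.0 m.
Near limit Dn = s·(H − f)/(H + s − 2f) = 73300 × (820026.2 − 303) / (820026.2 + 73300 − 2 × 303) = 73300 × 819723.2 / 892720.2 ≈ 67306 mm.
Far limit Df = s·(H − f)/(H − s) = 73300 × (820026.2 − 303) / (820026.2 − 73300) = 73300 × 819723.2 / 746726.2 ≈ 80466 mm.
Depth of field = Df − Dn = 80466 − 67306 ≈ 13160 mm ≈ 13.2 m.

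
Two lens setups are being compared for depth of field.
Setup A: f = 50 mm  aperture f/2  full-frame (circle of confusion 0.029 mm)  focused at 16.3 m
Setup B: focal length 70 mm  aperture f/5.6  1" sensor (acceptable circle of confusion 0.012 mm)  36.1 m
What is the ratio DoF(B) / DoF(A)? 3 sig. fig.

Setup A: H = 50²/(2×0.029) + 50 ≈ 43153.4 mm; DoF = Df − Dn = 26164 − 11837 ≈ 14327 mm.
Setup B: H = 70²/(5.6×0.012) + 70 ≈ 72986.7 mm; DoF = Df − Dn = 71362 − 24161 ≈ 47201 mm.
Ratio = 47201 / 14327 ≈ 3.29.

3.29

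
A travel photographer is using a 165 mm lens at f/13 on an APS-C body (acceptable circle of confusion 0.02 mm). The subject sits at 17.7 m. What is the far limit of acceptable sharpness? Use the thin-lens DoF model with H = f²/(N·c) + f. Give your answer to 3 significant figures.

21.3 m

Hyperfocal distance H = f²/(N·c) + f = 165²/(13 × 0.02) + 165 = 27225/0.26 + 165 ≈ 104876.5 mm ≈ 104.9 m.
Far limit Df = s·(H − f)/(H − s) = 17700 × (104876.5 − 165) / (104876.5 − 17700) = 17700 × 104711.5 / 87176.5 ≈ 21260 mm ≈ 21.3 m.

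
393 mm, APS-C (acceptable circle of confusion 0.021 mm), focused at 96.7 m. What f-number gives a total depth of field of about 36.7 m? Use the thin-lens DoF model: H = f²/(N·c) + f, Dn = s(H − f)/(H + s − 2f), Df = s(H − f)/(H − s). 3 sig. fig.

Write h = H − f = f²/(N·c). The thin-lens limits are Dn = s·h/(h + (s−f)) and Df = s·h/(h − (s−f)), so DoF = Df − Dn = 2·s·(s−f)·h / (h² − (s−f)²).
That is a quadratic in h: DoF·h² − 2·s·(s−f)·h − DoF·(s−f)² = 0 ⇒ h = (s−f)·(s + √(s² + DoF²)) / DoF = 96307 × (96700 + √(96700² + 36700²)) / 36700 = 96307 × (96700 + 103430) / 36700 ≈ 525175 mm.
Then N = f²/(c·h) = 393² / (0.021 × 525175) = 154449 / 11029 ≈ 14.

f/14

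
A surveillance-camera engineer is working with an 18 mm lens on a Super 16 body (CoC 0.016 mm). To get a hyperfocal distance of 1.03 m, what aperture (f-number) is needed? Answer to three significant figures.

f/20

Rearrange H = f²/(N·c) + f for N: N = f² / ((H − f)·c).
N = 18² / ((1030 − 18) × 0.016) = 324 / 16.19 ≈ 20.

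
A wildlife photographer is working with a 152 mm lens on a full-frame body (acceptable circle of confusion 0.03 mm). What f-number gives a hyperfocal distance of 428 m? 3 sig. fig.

Rearrange H = f²/(N·c) + f for N: N = f² / ((H − f)·c).
N = 152² / ((428000 − 152) × 0.03) = 23104 / 12835 ≈ 1.80.

f/1.80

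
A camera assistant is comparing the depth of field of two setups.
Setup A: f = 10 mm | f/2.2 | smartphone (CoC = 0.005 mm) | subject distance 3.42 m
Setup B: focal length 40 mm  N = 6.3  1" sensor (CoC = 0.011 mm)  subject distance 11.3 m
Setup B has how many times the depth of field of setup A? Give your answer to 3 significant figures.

4.84

Setup A: H = 10²/(2.2×0.005) + 10 ≈ 9100.9 mm; DoF = Df − Dn = 5472.9 − 2487.1 ≈ 2985.8 mm.
Setup B: H = 40²/(6.3×0.011) + 40 ≈ 23128.0 mm; DoF = Df − Dn = 22057 − 7596 ≈ 14461 mm.
Ratio = 14461 / 2985.8 ≈ 4.84.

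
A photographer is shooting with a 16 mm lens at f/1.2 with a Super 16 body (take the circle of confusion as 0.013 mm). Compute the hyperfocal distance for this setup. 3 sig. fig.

16.4 m

Hyperfocal distance H = f²/(N·c) + f = 16²/(1.2 × 0.013) + 16 = 256/0.0156 + 16 ≈ 16426.3 mm ≈ 16.4 m.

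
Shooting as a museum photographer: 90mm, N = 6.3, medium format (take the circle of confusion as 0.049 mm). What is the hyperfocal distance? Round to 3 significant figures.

26.3 m

Hyperfocal distance H = f²/(N·c) + f = 90²/(6.3 × 0.049) + 90 = 8100/0.3087 + 90 ≈ 26329.1 mm ≈ 26.3 m.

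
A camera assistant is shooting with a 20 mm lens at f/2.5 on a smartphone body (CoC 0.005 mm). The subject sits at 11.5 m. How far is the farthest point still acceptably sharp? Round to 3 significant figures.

Hyperfocal distance H = f²/(N·c) + f = 20²/(2.5 × 0.005) + 20 = 400/0.0125 + 20 ≈ 32020.0 mm ≈ 32.02 m.
Far limit Df = s·(H − f)/(H − s) = 11500 × (32020.0 − 20) / (32020.0 − 11500) = 11500 × 32000.0 / 20520.0 ≈ 17934 mm ≈ 17.9 m.

17.9 m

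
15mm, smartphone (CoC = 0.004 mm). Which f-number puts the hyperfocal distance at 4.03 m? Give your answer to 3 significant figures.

f/14

Rearrange H = f²/(N·c) + f for N: N = f² / ((H − f)·c).
N = 15² / ((4030 − 15) × 0.004) = 225 / 16.06 ≈ 14.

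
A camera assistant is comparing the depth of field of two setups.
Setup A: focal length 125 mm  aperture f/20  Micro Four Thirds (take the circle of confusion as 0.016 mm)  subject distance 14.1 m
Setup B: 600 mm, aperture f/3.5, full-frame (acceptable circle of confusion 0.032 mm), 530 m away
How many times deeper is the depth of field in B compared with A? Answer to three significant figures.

20.4

Setup A: H = 125²/(20×0.016) + 125 ≈ 48953.1 mm; DoF = Df − Dn = 19753.7 − 10962.5 ≈ 8791.2 mm.
Setup B: H = 600²/(3.5×0.032) + 600 ≈ 3214885.7 mm; DoF = Df − Dn = 634504 − 455052 ≈ 179452 mm.
Ratio = 179452 / 8791.2 ≈ 20.4.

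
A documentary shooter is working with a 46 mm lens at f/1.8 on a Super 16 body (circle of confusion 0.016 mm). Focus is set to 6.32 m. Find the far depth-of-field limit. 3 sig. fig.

6.91 m

Hyperfocal distance H = f²/(N·c) + f = 46²/(1.8 × 0.016) + 46 = 2116/0.0288 + 46 ≈ 73518.2 mm ≈ 73.52 m.
Far limit Df = s·(H − f)/(H − s) = 6320 × (73518.2 − 46) / (73518.2 − 6320) = 6320 × 73472.2 / 67198.2 ≈ 6910.1 mm ≈ 6.91 m.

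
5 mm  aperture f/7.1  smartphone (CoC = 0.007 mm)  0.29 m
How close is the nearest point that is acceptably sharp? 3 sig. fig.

Hyperfocal distance H = f²/(N·c) + f = 5²/(7.1 × 0.007) + 5 = 25/0.0497 + 5 ≈ 508.0 mm ≈ 0.508 m.
Near limit Dn = s·(H − f)/(H + s − 2f) = 290 × (508.0 − 5) / (508.0 + 290 − 2 × 5) = 290 × 503.0 / 788.0 ≈ 185.12 mm.

185 mm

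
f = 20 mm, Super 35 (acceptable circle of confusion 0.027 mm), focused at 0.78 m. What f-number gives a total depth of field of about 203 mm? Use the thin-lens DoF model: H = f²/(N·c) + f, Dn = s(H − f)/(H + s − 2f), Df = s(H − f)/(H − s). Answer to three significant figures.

Write h = H − f = f²/(N·c). The thin-lens limits are Dn = s·h/(h + (s−f)) and Df = s·h/(h − (s−f)), so DoF = Df − Dn = 2·s·(s−f)·h / (h² − (s−f)²).
That is a quadratic in h: DoF·h² − 2·s·(s−f)·h − DoF·(s−f)² = 0 ⇒ h = (s−f)·(s + √(s² + DoF²)) / DoF = 760 × (780 + √(780² + 203²)) / 203 = 760 × (780 + 805.983) / 203 ≈ 5937.7 mm.
Then N = f²/(c·h) = 20² / (0.027 × 5937.7) = 400 / 160.32 ≈ 2.50.

f/2.50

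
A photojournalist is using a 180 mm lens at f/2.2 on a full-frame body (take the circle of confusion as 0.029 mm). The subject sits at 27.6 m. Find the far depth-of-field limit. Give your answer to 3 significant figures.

29.2 m

Hyperfocal distance H = f²/(N·c) + f = 180²/(2.2 × 0.029) + 180 = 32400/0.0638 + 180 ≈ 508017.0 mm ≈ 508.0 m.
Far limit Df = s·(H − f)/(H − s) = 27600 × (508017.0 − 180) / (508017.0 − 27600) = 27600 × 507837.0 / 480417.0 ≈ 29175 mm ≈ 29.2 m.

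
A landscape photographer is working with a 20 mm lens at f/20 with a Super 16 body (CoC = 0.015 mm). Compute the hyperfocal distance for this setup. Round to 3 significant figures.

1.35 m

Hyperfocal distance H = f²/(N·c) + f = 20²/(20 × 0.015) + 20 = 400/0.3 + 20 ≈ 1353.3 mm ≈ 1.35 m.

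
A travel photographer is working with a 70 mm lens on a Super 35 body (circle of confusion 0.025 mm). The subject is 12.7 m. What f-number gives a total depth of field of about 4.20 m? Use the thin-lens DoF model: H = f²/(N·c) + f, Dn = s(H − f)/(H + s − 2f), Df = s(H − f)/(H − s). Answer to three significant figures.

Write h = H − f = f²/(N·c). The thin-lens limits are Dn = s·h/(h + (s−f)) and Df = s·h/(h − (s−f)), so DoF = Df − Dn = 2·s·(s−f)·h / (h² − (s−f)²).
That is a quadratic in h: DoF·h² − 2·s·(s−f)·h − DoF·(s−f)² = 0 ⇒ h = (s−f)·(s + √(s² + DoF²)) / DoF = 12630 × (12700 + √(12700² + 4200²)) / 4200 = 12630 × (12700 + 13376.5) / 4200 ≈ 78416 mm.
Then N = f²/(c·h) = 70² / (0.025 × 78416) = 4900 / 1960.4 ≈ 2.50.

f/2.50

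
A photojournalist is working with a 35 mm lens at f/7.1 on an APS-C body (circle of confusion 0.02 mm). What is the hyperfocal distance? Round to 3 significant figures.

Hyperfocal distance H = f²/(N·c) + f = 35²/(7.1 × 0.02) + 35 = 1225/0.142 + 35 ≈ 8661.8 mm ≈ 8.66 m.

8.66 m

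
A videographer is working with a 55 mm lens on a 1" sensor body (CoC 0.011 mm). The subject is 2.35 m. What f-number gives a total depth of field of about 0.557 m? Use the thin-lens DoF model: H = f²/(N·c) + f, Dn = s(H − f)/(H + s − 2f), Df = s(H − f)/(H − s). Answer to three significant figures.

f/14

Write h = H − f = f²/(N·c). The thin-lens limits are Dn = s·h/(h + (s−f)) and Df = s·h/(h − (s−f)), so DoF = Df − Dn = 2·s·(s−f)·h / (h² − (s−f)²).
That is a quadratic in h: DoF·h² − 2·s·(s−f)·h − DoF·(s−f)² = 0 ⇒ h = (s−f)·(s + √(s² + DoF²)) / DoF = 2295 × (2350 + √(2350² + 557²)) / 557 = 2295 × (2350 + 2415.11) / 557 ≈ 19634 mm.
Then N = f²/(c·h) = 55² / (0.011 × 19634) = 3025 / 215.97 ≈ 14.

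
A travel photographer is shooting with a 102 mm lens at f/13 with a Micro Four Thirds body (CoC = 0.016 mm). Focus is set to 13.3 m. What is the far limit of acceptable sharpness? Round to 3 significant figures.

18.1 m

Hyperfocal distance H = f²/(N·c) + f = 102²/(13 × 0.016) + 102 = 10404/0.208 + 102 ≈ 50121.2 mm ≈ 50.12 m.
Far limit Df = s·(H − f)/(H − s) = 13300 × (50121.2 − 102) / (50121.2 − 13300) = 13300 × 50019.2 / 36821.2 ≈ 18067 mm ≈ 18.1 m.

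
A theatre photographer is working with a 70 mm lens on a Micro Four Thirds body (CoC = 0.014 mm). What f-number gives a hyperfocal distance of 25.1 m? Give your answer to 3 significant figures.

f/14

Rearrange H = f²/(N·c) + f for N: N = f² / ((H − f)·c).
N = 70² / ((25100 − 70) × 0.014) = 4900 / 350.4 ≈ 14.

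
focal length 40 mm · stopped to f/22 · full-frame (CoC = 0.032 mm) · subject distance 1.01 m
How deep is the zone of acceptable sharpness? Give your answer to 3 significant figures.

Hyperfocal distance H = f²/(N·c) + f = 40²/(22 × 0.032) + 40 = 1600/0.704 + 40 ≈ 2312.7 mm ≈ 2.313 m.
Near limit Dn = s·(H − f)/(H + s − 2f) = 1010 × (2312.7 − 40) / (2312.7 + 1010 − 2 × 40) = 1010 × 2272.7 / 3242.7 ≈ 707.9 mm.
Far limit Df = s·(H − f)/(H − s) = 1010 × (2312.7 − 40) / (2312.7 − 1010) = 1010 × 2272.7 / 1302.7 ≈ 1762.0 mm.
Depth of field = Df − Dn = 1762.0 − 707.9 ≈ 1054.1 mm ≈ 1.05 m.

1.05 m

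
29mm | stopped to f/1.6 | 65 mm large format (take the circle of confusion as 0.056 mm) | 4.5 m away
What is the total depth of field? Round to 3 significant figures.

Hyperfocal distance H = f²/(N·c) + f = 29²/(1.6 × 0.056) + 29 = 841/0.0896 + 29 ≈ 9415.2 mm ≈ 9.415 m.
Near limit Dn = s·(H − f)/(H + s − 2f) = 4500 × (9415.2 − 29) / (9415.2 + 4500 − 2 × 29) = 4500 × 9386.2 / 13857.2 ≈ 3048.1 mm.
Far limit Df = s·(H − f)/(H − s) = 4500 × (9415.2 − 29) / (9415.2 − 4500) = 4500 × 9386.2 / 4915.2 ≈ 8593.4 mm.
Depth of field = Df − Dn = 8593.4 − 3048.1 ≈ 5545.3 mm ≈ 5.55 m.

5.55 m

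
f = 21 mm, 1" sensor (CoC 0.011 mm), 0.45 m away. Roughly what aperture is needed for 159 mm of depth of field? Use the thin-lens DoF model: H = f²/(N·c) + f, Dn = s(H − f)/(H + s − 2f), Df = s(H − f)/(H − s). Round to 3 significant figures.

f/16

Write h = H − f = f²/(N·c). The thin-lens limits are Dn = s·h/(h + (s−f)) and Df = s·h/(h − (s−f)), so DoF = Df − Dn = 2·s·(s−f)·h / (h² − (s−f)²).
That is a quadratic in h: DoF·h² − 2·s·(s−f)·h − DoF·(s−f)² = 0 ⇒ h = (s−f)·(s + √(s² + DoF²)) / DoF = 429 × (450 + √(450² + 159²)) / 159 = 429 × (450 + 477.264) / 159 ≈ 2501.9 mm.
Then N = f²/(c·h) = 21² / (0.011 × 2501.9) = 441 / 27.520 ≈ 16.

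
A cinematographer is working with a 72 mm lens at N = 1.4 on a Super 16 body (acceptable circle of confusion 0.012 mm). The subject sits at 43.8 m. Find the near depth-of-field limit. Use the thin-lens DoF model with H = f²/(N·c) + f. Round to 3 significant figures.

Hyperfocal distance H = f²/(N·c) + f = 72²/(1.4 × 0.012) + 72 = 5184/0.0168 + 72 ≈ 308643.4 mm ≈ 308.6 m.
Near limit Dn = s·(H − f)/(H + s − 2f) = 43800 × (308643.4 − 72) / (308643.4 + 43800 − 2 × 72) = 43800 × 308571.4 / 352299.4 ≈ 38363 mm ≈ 38.4 m.

38.4 m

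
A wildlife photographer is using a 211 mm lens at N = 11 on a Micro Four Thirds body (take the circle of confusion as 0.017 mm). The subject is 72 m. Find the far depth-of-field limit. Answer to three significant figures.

Hyperfocal distance H = f²/(N·c) + f = 211²/(11 × 0.017) + 211 = 44521/0.187 + 211 ≈ 238291.2 mm ≈ 238.3 m.
Far limit Df = s·(H − f)/(H − s) = 72000 × (238291.2 − 211) / (238291.2 − 72000) = 72000 × 238080.2 / 166291.2 ≈ 103083 mm ≈ 103 m.

103 m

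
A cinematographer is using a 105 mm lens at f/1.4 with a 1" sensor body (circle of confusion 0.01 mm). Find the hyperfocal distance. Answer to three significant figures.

788 m

Hyperfocal distance H = f²/(N·c) + f = 105²/(1.4 × 0.01) + 105 = 11025/0.014 + 105 ≈ 787605.0 mm ≈ 788 m.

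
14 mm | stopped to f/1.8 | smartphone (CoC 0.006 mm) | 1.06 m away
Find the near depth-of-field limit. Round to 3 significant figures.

Hyperfocal distance H = f²/(N·c) + f = 14²/(1.8 × 0.006) + 14 = 196/0.0108 + 14 ≈ 18162.1 mm ≈ 18.16 m.
Near limit Dn = s·(H − f)/(H + s − 2f) = 1060 × (18162.1 − 14) / (18162.1 + 1060 − 2 × 14) = 1060 × 18148.1 / 19194.1 ≈ 1002.2 mm ≈ 1.00 m.

1.00 m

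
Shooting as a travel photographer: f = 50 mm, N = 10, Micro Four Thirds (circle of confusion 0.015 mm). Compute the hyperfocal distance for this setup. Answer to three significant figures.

Hyperfocal distance H = f²/(N·c) + f = 50²/(10 × 0.015) + 50 = 2500/0.15 + 50 ≈ 16716.7 mm ≈ 16.7 m.

16.7 m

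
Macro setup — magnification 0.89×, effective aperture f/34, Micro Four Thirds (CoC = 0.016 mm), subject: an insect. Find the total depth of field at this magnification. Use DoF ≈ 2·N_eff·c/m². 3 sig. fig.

At magnification m, DoF ≈ 2·N_eff·c/m² = 2 × 34 × 0.016 / 0.89² = 1.088 / 0.7921 ≈ 1.37 mm.

1.37 mm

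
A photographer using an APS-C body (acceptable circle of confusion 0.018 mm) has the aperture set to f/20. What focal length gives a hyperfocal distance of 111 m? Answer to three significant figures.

200 mm

From H = f²/(N·c) + f, with f ≪ H: f ≈ √(H·N·c) = √(111000 × 20 × 0.018) = √39960 ≈ 199.9 mm.
The +f correction barely moves this — solving exactly, f² + N·c·f − N·c·H = 0 ⇒ f = (−N·c + √((N·c)² + 4·N·c·H))/2 = (−0.36 + √159840)/2 ≈ 199.72 mm, so f ≈ 200 mm.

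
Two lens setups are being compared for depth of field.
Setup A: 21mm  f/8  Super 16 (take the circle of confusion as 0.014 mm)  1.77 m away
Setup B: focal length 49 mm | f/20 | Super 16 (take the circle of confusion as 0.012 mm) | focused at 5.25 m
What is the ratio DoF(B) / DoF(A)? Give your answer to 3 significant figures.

3.82

Setup A: H = 21²/(8×0.014) + 21 ≈ 3958.5 mm; DoF = Df − Dn = 3184.5 − 1225.6 ≈ 1958.9 mm.
Setup B: H = 49²/(20×0.012) + 49 ≈ 10053.2 mm; DoF = Df − Dn = 10934.8 − 3454.2 ≈ 7480.6 mm.
Ratio = 7480.6 / 1958.9 ≈ 3.82.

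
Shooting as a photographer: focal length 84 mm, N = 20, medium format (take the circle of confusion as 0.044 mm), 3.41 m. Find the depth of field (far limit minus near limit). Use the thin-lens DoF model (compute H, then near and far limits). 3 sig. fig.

Hyperfocal distance H = f²/(N·c) + f = 84²/(20 × 0.044) + 84 = 7056/0.88 + 84 ≈ 8102.2 mm ≈ 8.102 m.
Near limit Dn = s·(H − f)/(H + s − 2f) = 3410 × (8102.2 − 84) / (8102.2 + 3410 − 2 × 84) = 3410 × 8018.2 / 11344.2 ≈ 2410.2 mm.
Far limit Df = s·(H − f)/(H − s) = 3410 × (8102.2 − 84) / (8102.2 − 3410) = 3410 × 8018.2 / 4692.2 ≈ 5827.1 mm.
Depth of field = Df − Dn = 5827.1 − 2410.2 ≈ 3416.9 mm ≈ 3.42 m.

3.42 m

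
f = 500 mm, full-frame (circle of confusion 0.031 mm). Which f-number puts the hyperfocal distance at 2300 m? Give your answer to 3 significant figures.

f/3.51

Rearrange H = f²/(N·c) + f for N: N = f² / ((H − f)·c).
N = 500² / ((2300000 − 500) × 0.031) = 250000 / 71284 ≈ 3.51.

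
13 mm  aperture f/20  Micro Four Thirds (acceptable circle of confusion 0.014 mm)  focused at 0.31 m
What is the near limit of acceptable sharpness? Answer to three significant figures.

208 mm

Hyperfocal distance H = f²/(N·c) + f = 13²/(20 × 0.014) + 13 = 169/0.28 + 13 ≈ 616.6 mm ≈ 0.617 m.
Near limit Dn = s·(H − f)/(H + s − 2f) = 310 × (616.6 − 13) / (616.6 + 310 − 2 × 13) = 310 × 603.6 / 900.6 ≈ 207.76 mm.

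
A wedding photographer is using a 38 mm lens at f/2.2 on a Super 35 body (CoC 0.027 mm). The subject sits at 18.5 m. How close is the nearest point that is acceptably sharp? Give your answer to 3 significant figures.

Hyperfocal distance H = f²/(N·c) + f = 38²/(2.2 × 0.027) + 38 = 1444/0.0594 + 38 ≈ 24347.8 mm ≈ 24.35 m.
Near limit Dn = s·(H − f)/(H + s − 2f) = 18500 × (24347.8 − 38) / (24347.8 + 18500 − 2 × 38) = 18500 × 24309.8 / 42771.8 ≈ 10515 mm ≈ 10.5 m.

10.5 m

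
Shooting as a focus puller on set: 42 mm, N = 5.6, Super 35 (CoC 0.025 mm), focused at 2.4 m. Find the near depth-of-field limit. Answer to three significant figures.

Hyperfocal distance H = f²/(N·c) + f = 42²/(5.6 × 0.025) + 42 = 1764/0.14 + 42 ≈ 12642.0 mm ≈ 12.64 m.
Near limit Dn = s·(H − f)/(H + s − 2f) = 2400 × (12642.0 − 42) / (12642.0 + 2400 − 2 × 42) = 2400 × 12600.0 / 14958.0 ≈ 2021.7 mm ≈ 2.02 m.

2.02 m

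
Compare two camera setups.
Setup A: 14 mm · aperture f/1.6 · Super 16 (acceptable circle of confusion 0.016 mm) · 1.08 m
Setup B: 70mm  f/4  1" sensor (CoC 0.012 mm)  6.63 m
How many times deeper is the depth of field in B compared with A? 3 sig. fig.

Setup A: H = 14²/(1.6×0.016) + 14 ≈ 7670.2 mm; DoF = Df − Dn = 1254.69 − 948.01 ≈ 306.68 mm.
Setup B: H = 70²/(4×0.012) + 70 ≈ 102153.3 mm; DoF = Df − Dn = 7085.31 − 6229.67 ≈ 855.64 mm.
Ratio = 855.64 / 306.68 ≈ 2.79.

2.79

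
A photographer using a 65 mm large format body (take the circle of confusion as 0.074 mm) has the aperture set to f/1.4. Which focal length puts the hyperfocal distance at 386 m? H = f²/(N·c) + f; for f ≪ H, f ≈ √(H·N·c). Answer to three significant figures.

200 mm

From H = f²/(N·c) + f, with f ≪ H: f ≈ √(H·N·c) = √(386000 × 1.4 × 0.074) = √39990 ≈ 200.0 mm.
The +f correction barely moves this — solving exactly, f² + N·c·f − N·c·H = 0 ⇒ f = (−N·c + √((N·c)² + 4·N·c·H))/2 = (−0.1036 + √159958)/2 ≈ 199.92 mm, so f ≈ 200 mm.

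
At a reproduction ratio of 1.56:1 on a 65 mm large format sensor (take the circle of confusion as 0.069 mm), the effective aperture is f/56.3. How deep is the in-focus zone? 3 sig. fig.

At magnification m, DoF ≈ 2·N_eff·c/m² = 2 × 56.3 × 0.069 / 1.56² = 7.769 / 2.434 ≈ 3.19 mm.

3.19 mm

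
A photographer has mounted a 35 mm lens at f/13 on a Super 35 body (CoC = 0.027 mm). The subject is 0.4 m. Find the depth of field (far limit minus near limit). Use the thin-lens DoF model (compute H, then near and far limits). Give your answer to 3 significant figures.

84.6 mm

Hyperfocal distance H = f²/(N·c) + f = 35²/(13 × 0.027) + 35 = 1225/0.351 + 35 ≈ 3525.0 mm ≈ 3.525 m.
Near limit Dn = s·(H − f)/(H + s − 2f) = 400 × (3525.0 − 35) / (3525.0 + 400 − 2 × 35) = 400 × 3490.0 / 3855.0 ≈ 362.127 mm.
Far limit Df = s·(H − f)/(H − s) = 400 × (3525.0 − 35) / (3525.0 − 400) = 400 × 3490.0 / 3125.0 ≈ 446.720 mm.
Depth of field = Df − Dn = 446.720 − 362.127 ≈ 84.593 mm.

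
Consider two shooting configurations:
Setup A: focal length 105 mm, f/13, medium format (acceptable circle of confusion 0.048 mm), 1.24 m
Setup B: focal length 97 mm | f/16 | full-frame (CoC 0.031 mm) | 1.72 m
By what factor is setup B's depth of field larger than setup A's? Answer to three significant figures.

Setup A: H = 105²/(13×0.048) + 105 ≈ 17773.3 mm; DoF = Df − Dn = 1325.13 − 1165.15 ≈ 159.98 mm.
Setup B: H = 97²/(16×0.031) + 97 ≈ 19066.8 mm; DoF = Df − Dn = 1880.93 − 1584.44 ≈ 296.49 mm.
Ratio = 296.49 / 159.98 ≈ 1.85.

1.85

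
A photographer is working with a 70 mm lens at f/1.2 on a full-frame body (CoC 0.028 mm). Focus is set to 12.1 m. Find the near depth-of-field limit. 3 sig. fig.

11.2 m

Hyperfocal distance H = f²/(N·c) + f = 70²/(1.2 × 0.028) + 70 = 4900/0.0336 + 70 ≈ 145903.3 mm ≈ 145.9 m.
Near limit Dn = s·(H − f)/(H + s − 2f) = 12100 × (145903.3 − 70) / (145903.3 + 12100 − 2 × 70) = 12100 × 145833.3 / 157863.3 ≈ 11178 mm ≈ 11.2 m.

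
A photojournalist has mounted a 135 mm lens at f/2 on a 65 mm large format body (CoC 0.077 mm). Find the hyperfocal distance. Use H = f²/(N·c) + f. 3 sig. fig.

118 m

Hyperfocal distance H = f²/(N·c) + f = 135²/(2 × 0.077) + 135 = 18225/0.154 + 135 ≈ 118479.2 mm ≈ 118 m.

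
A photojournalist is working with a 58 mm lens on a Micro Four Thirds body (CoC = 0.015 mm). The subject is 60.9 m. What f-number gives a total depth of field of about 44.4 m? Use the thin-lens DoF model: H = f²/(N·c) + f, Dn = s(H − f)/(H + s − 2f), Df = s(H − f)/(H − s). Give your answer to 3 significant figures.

Write h = H − f = f²/(N·c). The thin-lens limits are Dn = s·h/(h + (s−f)) and Df = s·h/(h − (s−f)), so DoF = Df − Dn = 2·s·(s−f)·h / (h² − (s−f)²).
That is a quadratic in h: DoF·h² − 2·s·(s−f)·h − DoF·(s−f)² = 0 ⇒ h = (s−f)·(s + √(s² + DoF²)) / DoF = 60842 × (60900 + √(60900² + 44400²)) / 44400 = 60842 × (60900 + 75366.9) / 44400 ≈ 186729 mm.
Then N = f²/(c·h) = 58² / (0.015 × 186729) = 3364 / 2800.9 ≈ 1.20.

f/1.20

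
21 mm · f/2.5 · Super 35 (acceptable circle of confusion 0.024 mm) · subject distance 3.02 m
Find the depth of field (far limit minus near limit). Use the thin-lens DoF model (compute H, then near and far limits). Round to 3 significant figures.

Hyperfocal distance H = f²/(N·c) + f = 21²/(2.5 × 0.024) + 21 = 441/0.06 + 21 ≈ 7371.0 mm ≈ 7.371 m.
Near limit Dn = s·(H − f)/(H + s − 2f) = 3020 × (7371.0 − 21) / (7371.0 + 3020 − 2 × 21) = 3020 × 7350.0 / 10349.0 ≈ 2144.8 mm.
Far limit Df = s·(H − f)/(H − s) = 3020 × (7371.0 − 21) / (7371.0 − 3020) = 3020 × 7350.0 / 4351.0 ≈ 5101.6 mm.
Depth of field = Df − Dn = 5101.6 − 2144.8 ≈ 2956.8 mm ≈ 2.96 m.

2.96 m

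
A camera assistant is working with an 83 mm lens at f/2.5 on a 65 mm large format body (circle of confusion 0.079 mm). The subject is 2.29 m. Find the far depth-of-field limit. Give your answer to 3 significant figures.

Hyperfocal distance H = f²/(N·c) + f = 83²/(2.5 × 0.079) + 83 = 6889/0.1975 + 83 ≈ 34964.0 mm ≈ 34.96 m.
Far limit Df = s·(H − f)/(H − s) = 2290 × (34964.0 − 83) / (34964.0 − 2290) = 2290 × 34881.0 / 32674.0 ≈ 2444.7 mm ≈ 2.44 m.

2.44 m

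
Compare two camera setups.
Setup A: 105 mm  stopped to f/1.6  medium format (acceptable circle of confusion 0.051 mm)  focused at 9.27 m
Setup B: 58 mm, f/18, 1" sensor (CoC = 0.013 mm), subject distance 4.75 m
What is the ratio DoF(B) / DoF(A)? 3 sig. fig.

2.75

Setup A: H = 105²/(1.6×0.051) + 105 ≈ 135215.3 mm; DoF = Df − Dn = 9944.6 − 8681.1 ≈ 1263.5 mm.
Setup B: H = 58²/(18×0.013) + 58 ≈ 14434.1 mm; DoF = Df − Dn = 7051.4 − 3581.2 ≈ 3470.2 mm.
Ratio = 3470.2 / 1263.5 ≈ 2.75.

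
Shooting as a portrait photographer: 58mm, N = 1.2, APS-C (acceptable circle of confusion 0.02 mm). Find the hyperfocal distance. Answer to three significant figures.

140 m

Hyperfocal distance H = f²/(N·c) + f = 58²/(1.2 × 0.02) + 58 = 3364/0.024 + 58 ≈ 140224.7 mm ≈ 140 m.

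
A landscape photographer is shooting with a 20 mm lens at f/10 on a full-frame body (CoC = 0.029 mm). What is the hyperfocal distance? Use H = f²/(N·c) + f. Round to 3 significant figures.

Hyperfocal distance H = f²/(N·c) + f = 20²/(10 × 0.029) + 20 = 400/0.29 + 20 ≈ 1399.3 mm ≈ 1.40 m.

1.40 m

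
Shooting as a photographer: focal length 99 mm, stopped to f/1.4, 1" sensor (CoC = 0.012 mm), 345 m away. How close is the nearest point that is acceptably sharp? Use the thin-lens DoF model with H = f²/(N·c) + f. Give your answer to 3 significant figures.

Hyperfocal distance H = f²/(N·c) + f = 99²/(1.4 × 0.012) + 99 = 9801/0.0168 + 99 ≈ 583491.9 mm ≈ 583.5 m.
Near limit Dn = s·(H − f)/(H + s − 2f) = 345000 × (583491.9 − 99) / (583491.9 + 345000 − 2 × 99) = 345000 × 583392.9 / 928293.9 ≈ 216818 mm ≈ 217 m.

217 m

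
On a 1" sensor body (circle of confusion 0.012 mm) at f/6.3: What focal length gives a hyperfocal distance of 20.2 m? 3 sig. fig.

From H = f²/(N·c) + f, with f ≪ H: f ≈ √(H·N·c) = √(20200 × 6.3 × 0.012) = √1527.1 ≈ 39.08 mm.
Exact: f² + N·c·f − N·c·H = 0 ⇒ f = (−N·c + √((N·c)² + 4·N·c·H))/2 = (−0.0756 + √6108.5)/2 ≈ 39.041 mm ≈ 39.0 mm.

39.0 mm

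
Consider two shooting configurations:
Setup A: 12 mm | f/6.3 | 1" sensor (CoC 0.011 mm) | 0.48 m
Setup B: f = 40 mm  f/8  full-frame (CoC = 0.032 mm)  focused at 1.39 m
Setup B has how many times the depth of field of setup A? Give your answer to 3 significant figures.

Setup A: H = 12²/(6.3×0.011) + 12 ≈ 2089.9 mm; DoF = Df − Dn = 619.53 − 391.76 ≈ 227.77 mm.
Setup B: H = 40²/(8×0.032) + 40 ≈ 6290.0 mm; DoF = Df − Dn = 1772.96 − 1143.09 ≈ 629.87 mm.
Ratio = 629.87 / 227.77 ≈ 2.77.

2.77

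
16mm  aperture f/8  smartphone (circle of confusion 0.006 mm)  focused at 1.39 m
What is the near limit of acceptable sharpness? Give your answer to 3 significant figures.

1.11 m

Hyperfocal distance H = f²/(N·c) + f = 16²/(8 × 0.006) + 16 = 256/0.048 + 16 ≈ 5349.3 mm ≈ 5.349 m.
Near limit Dn = s·(H − f)/(H + s − 2f) = 1390 × (5349.3 − 16) / (5349.3 + 1390 − 2 × 16) = 1390 × 5333.3 / 6707.3 ≈ 1105.3 mm ≈ 1.11 m.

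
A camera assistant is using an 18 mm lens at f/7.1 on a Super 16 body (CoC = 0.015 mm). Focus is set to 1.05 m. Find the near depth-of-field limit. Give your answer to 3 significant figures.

0.784 m

Hyperfocal distance H = f²/(N·c) + f = 18²/(7.1 × 0.015) + 18 = 324/0.1065 + 18 ≈ 3060.3 mm ≈ 3.060 m.
Near limit Dn = s·(H − f)/(H + s − 2f) = 1050 × (3060.3 − 18) / (3060.3 + 1050 − 2 × 18) = 1050 × 3042.3 / 4074.3 ≈ 784.04 mm ≈ 0.784 m.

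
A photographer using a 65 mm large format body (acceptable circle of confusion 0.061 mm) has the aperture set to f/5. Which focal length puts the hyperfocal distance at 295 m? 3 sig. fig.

300 mm

From H = f²/(N·c) + f, with f ≪ H: f ≈ √(H·N·c) = √(295000 × 5 × 0.061) = √89975 ≈ 300.0 mm.
The +f correction barely moves this — solving exactly, f² + N·c·f − N·c·H = 0 ⇒ f = (−N·c + √((N·c)² + 4·N·c·H))/2 = (−0.305 + √359900)/2 ≈ 299.81 mm, so f ≈ 300 mm.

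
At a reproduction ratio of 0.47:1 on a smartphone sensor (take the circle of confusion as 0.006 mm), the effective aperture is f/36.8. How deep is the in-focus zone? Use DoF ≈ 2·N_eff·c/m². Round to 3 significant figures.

2.00 mm

At magnification m, DoF ≈ 2·N_eff·c/m² = 2 × 36.8 × 0.006 / 0.47² = 0.4416 / 0.2209 ≈ 2 mm.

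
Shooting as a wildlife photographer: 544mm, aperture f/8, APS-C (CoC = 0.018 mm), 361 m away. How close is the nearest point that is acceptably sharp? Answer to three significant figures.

307 m

Hyperfocal distance H = f²/(N·c) + f = 544²/(8 × 0.018) + 544 = 295936/0.144 + 544 ≈ 2055655.1 mm ≈ 2056 m.
Near limit Dn = s·(H − f)/(H + s − 2f) = 361000 × (2055655.1 − 544) / (2055655.1 + 361000 − 2 × 544) = 361000 × 2055111.1 / 2415567.1 ≈ 307131 mm ≈ 307 m.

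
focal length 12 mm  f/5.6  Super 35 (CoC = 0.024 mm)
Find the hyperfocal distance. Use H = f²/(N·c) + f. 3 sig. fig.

Hyperfocal distance H = f²/(N·c) + f = 12²/(5.6 × 0.024) + 12 = 144/0.1344 + 12 ≈ 1083.4 mm ≈ 1.08 m.

1.08 m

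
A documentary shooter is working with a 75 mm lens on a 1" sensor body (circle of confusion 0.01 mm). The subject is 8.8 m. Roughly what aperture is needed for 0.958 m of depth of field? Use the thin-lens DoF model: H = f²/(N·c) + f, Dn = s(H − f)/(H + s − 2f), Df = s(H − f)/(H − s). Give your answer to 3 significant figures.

f/3.50

Write h = H − f = f²/(N·c). The thin-lens limits are Dn = s·h/(h + (s−f)) and Df = s·h/(h − (s−f)), so DoF = Df − Dn = 2·s·(s−f)·h / (h² − (s−f)²).
That is a quadratic in h: DoF·h² − 2·s·(s−f)·h − DoF·(s−f)² = 0 ⇒ h = (s−f)·(s + √(s² + DoF²)) / DoF = 8725 × (8800 + √(8800² + 958²)) / 958 = 8725 × (8800 + 8851.99) / 958 ≈ 160766 mm.
Then N = f²/(c·h) = 75² / (0.01 × 160766) = 5625 / 1607.7 ≈ 3.50.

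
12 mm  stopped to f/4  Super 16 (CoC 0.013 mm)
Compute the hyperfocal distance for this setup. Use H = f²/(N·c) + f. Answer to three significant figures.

2.78 m

Hyperfocal distance H = f²/(N·c) + f = 12²/(4 × 0.013) + 12 = 144/0.052 + 12 ≈ 2781.2 mm ≈ 2.78 m.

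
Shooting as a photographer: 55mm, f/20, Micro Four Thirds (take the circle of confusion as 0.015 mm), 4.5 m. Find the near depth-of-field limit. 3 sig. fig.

3.12 m

Hyperfocal distance H = f²/(N·c) + f = 55²/(20 × 0.015) + 55 = 3025/0.3 + 55 ≈ 10138.3 mm ≈ 10.14 m.
Near limit Dn = s·(H − f)/(H + s − 2f) = 4500 × (10138.3 − 55) / (10138.3 + 4500 − 2 × 55) = 4500 × 10083.3 / 14528.3 ≈ 3123.2 mm ≈ 3.12 m.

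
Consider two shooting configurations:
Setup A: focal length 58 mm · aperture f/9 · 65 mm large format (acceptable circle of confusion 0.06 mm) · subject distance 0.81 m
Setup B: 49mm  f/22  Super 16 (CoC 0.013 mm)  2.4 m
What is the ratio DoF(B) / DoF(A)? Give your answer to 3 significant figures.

Setup A: H = 58²/(9×0.06) + 58 ≈ 6287.6 mm; DoF = Df − Dn = 921.20 − 722.75 ≈ 198.45 mm.
Setup B: H = 49²/(22×0.013) + 49 ≈ 8444.1 mm; DoF = Df − Dn = 3333.5 − 1874.9 ≈ 1458.6 mm.
Ratio = 1458.6 / 198.45 ≈ 7.35.

7.35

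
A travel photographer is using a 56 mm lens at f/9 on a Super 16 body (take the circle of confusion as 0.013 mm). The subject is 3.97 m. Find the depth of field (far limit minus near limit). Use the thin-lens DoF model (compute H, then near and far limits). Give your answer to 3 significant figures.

Hyperfocal distance H = f²/(N·c) + f = 56²/(9 × 0.013) + 56 = 3136/0.117 + 56 ≈ 26859.4 mm ≈ 26.86 m.
Near limit Dn = s·(H − f)/(H + s − 2f) = 3970 × (26859.4 − 56) / (26859.4 + 3970 − 2 × 56) = 3970 × 26803.4 / 30717.4 ≈ 3464.1 mm.
Far limit Df = s·(H − f)/(H − s) = 3970 × (26859.4 − 56) / (26859.4 − 3970) = 3970 × 26803.4 / 22889.4 ≈ 4648.9 mm.
Depth of field = Df − Dn = 4648.9 − 3464.1 ≈ 1184.8 mm ≈ 1.18 m.

1.18 m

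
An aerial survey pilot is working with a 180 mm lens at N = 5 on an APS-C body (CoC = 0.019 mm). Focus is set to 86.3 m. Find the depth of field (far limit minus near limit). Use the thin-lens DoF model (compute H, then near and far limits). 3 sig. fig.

46.6 m

Hyperfocal distance H = f²/(N·c) + f = 180²/(5 × 0.019) + 180 = 32400/0.095 + 180 ≈ 341232.6 mm ≈ 341.2 m.
Near limit Dn = s·(H − f)/(H + s − 2f) = 86300 × (341232.6 − 180) / (341232.6 + 86300 − 2 × 180) = 86300 × 341052.6 / 427172.6 ≈ 68902 mm.
Far limit Df = s·(H − f)/(H − s) = 86300 × (341232.6 − 180) / (341232.6 − 86300) = 86300 × 341052.6 / 254932.6 ≈ 115453 mm.
Depth of field = Df − Dn = 115453 − 68902 ≈ 46551 mm ≈ 46.6 m.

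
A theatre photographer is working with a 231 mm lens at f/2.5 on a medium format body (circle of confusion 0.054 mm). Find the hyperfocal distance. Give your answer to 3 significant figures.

Hyperfocal distance H = f²/(N·c) + f = 231²/(2.5 × 0.054) + 231 = 53361/0.135 + 231 ≈ 395497.7 mm ≈ 395 m.

395 m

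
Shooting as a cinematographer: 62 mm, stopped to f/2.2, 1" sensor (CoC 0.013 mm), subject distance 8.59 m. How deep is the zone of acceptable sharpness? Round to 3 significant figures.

1.09 m

Hyperfocal distance H = f²/(N·c) + f = 62²/(2.2 × 0.013) + 62 = 3844/0.0286 + 62 ≈ 134467.6 mm ≈ 134.5 m.
Near limit Dn = s·(H − f)/(H + s − 2f) = 8590 × (134467.6 − 62) / (134467.6 + 8590 − 2 × 62) = 8590 × 134405.6 / 142933.6 ≈ 8077.5 mm.
Far limit Df = s·(H − f)/(H − s) = 8590 × (134467.6 − 62) / (134467.6 − 8590) = 8590 × 134405.6 / 125877.6 ≈ 9172.0 mm.
Depth of field = Df − Dn = 9172.0 − 8077.5 ≈ 1094.5 mm ≈ 1.09 m.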